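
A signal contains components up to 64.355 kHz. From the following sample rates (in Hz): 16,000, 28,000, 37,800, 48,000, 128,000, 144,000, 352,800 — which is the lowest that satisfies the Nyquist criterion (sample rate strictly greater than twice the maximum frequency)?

Need sample rate > 2 × 64,355 = 128,710 Hz.
Lowest listed rate above 128,710 Hz is 144,000 Hz.

144,000 Hz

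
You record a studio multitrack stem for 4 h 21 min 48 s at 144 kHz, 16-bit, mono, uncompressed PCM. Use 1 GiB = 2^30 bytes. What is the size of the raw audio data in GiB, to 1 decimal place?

4.2 GiB

Duration = 4 h 21 min 48 s = 15,708 s.
Bytes = 144,000 samples/s × 15,708 s × 2 bytes/sample × 1 ch = 4,523,904,000 bytes.
4,523,904,000 / 1,073,741,824 = 4.2 GiB.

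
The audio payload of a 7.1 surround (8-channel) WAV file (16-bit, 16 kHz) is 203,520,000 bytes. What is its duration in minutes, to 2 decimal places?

Byte rate = 16,000 × 2 × 8 = 256,000 bytes/s.
Duration = 203,520,000 / 256,000 = 795 s.
795 s / 60 = 13.25 minutes.

13.25 minutes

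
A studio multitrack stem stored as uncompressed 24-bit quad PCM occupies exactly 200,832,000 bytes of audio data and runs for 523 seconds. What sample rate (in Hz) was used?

Bytes = sample_rate × seconds × bytes_per_sample × channels.
sample_rate = 200,832,000 / (523 × 3 × 4) = 200,832,000 / 6,276 = 32,000 Hz.

32,000 Hz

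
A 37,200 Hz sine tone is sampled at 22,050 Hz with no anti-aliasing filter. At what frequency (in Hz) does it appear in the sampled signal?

Nyquist = 22,050/2 = 11,025 Hz; 37,200 Hz exceeds it.
Alias = |37,200 − 2×22,050| = |37,200 − 44,100| = 6,900 Hz.

6,900 Hz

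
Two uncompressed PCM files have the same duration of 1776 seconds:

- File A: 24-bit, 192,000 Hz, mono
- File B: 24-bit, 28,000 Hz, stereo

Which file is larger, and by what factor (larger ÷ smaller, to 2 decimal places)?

File A, by a factor of 3.43

File A: 192,000 × 3 × 1 = 576,000 bytes/s.
File B: 28,000 × 3 × 2 = 168,000 bytes/s.
File A is larger; ratio = 1,022,976,000 / 298,368,000 = 3.43.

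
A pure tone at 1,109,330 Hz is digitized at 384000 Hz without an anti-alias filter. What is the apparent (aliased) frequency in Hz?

Nyquist = 384,000/2 = 192,000 Hz; 1,109,330 Hz exceeds it.
Alias = |1,109,330 − 3×384,000| = |1,109,330 − 1,152,000| = 42,670 Hz.

42,670 Hz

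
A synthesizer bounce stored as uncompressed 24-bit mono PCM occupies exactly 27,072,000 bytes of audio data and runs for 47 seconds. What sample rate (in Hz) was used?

192,000 Hz

Bytes = sample_rate × seconds × bytes_per_sample × channels.
sample_rate = 27,072,000 / (47 × 3 × 1) = 27,072,000 / 141 = 192,000 Hz.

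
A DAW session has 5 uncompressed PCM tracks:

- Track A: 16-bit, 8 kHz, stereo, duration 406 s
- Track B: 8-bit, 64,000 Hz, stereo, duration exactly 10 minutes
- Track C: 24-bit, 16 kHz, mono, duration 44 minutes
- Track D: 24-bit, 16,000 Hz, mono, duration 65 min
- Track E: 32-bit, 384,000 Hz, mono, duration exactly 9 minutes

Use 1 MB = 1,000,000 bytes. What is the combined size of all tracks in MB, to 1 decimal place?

1233.2 MB

Track A: 8,000 × 406 × 2 × 2 = 12,992,000 bytes.
Track B: exactly 10 minutes = 600 s; 64,000 × 600 × 1 × 2 = 76,800,000 bytes.
Track C: 44 minutes = 2,640 s; 16,000 × 2,640 × 3 × 1 = 126,720,000 bytes.
Track D: 65 min = 3,900 s; 16,000 × 3,900 × 3 × 1 = 187,200,000 bytes.
Track E: exactly 9 minutes = 540 s; 384,000 × 540 × 4 × 1 = 829,440,000 bytes.
Total = 1,233,152,000 bytes = 1233.2 MB.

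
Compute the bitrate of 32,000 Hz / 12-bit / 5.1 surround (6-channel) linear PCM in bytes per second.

Bit rate = 32,000 × 12 × 6 = 2,304,000 bits/s.
2,304,000 / 8 = 288,000 bytes/s.

288,000 bytes/s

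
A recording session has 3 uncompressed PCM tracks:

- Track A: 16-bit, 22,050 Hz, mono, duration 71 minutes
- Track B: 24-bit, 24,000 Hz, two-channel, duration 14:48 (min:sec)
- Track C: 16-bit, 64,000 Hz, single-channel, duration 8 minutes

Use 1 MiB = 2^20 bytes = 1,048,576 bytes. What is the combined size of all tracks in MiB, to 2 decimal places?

359.70 MiB

Track A: 71 minutes = 4,260 s; 22,050 × 4,260 × 2 × 1 = 187,866,000 bytes.
Track B: 14:48 (min:sec) = 888 s; 24,000 × 888 × 3 × 2 = 127,872,000 bytes.
Track C: 8 minutes = 480 s; 64,000 × 480 × 2 × 1 = 61,440,000 bytes.
Total = 377,178,000 bytes = 359.70 MiB.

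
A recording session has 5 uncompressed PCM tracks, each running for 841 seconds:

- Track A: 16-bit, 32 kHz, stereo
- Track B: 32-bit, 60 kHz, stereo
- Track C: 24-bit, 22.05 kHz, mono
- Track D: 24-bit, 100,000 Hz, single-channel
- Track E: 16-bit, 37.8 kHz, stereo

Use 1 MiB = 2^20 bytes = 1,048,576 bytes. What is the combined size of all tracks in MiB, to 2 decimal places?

Track A: 32,000 × 841 × 2 × 2 = 107,648,000 bytes.
Track B: 60,000 × 841 × 4 × 2 = 403,680,000 bytes.
Track C: 22,050 × 841 × 3 × 1 = 55,632,150 bytes.
Track D: 100,000 × 841 × 3 × 1 = 252,300,000 bytes.
Track E: 37,800 × 841 × 2 × 2 = 127,159,200 bytes.
Total = 946,419,350 bytes = 902.58 MiB.

902.58 MiB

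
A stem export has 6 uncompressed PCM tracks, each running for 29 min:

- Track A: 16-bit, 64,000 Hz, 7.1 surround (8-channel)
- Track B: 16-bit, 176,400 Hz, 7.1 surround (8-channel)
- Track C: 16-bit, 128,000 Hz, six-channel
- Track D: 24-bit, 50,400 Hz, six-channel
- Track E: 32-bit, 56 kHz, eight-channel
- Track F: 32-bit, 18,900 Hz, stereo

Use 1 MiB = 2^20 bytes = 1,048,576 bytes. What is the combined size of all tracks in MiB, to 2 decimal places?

29 min = 1,740 s.
Track A: 64,000 × 1,740 × 2 × 8 = 1,781,760,000 bytes.
Track B: 176,400 × 1,740 × 2 × 8 = 4,910,976,000 bytes.
Track C: 128,000 × 1,740 × 2 × 6 = 2,672,640,000 bytes.
Track D: 50,400 × 1,740 × 3 × 6 = 1,578,528,000 bytes.
Track E: 56,000 × 1,740 × 4 × 8 = 3,118,080,000 bytes.
Track F: 18,900 × 1,740 × 4 × 2 = 263,088,000 bytes.
Total = 14,325,072,000 bytes = 13661.45 MiB.

13661.45 MiB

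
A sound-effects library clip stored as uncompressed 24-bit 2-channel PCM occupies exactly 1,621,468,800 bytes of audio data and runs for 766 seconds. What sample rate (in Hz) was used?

352,800 Hz

Bytes = sample_rate × seconds × bytes_per_sample × channels.
sample_rate = 1,621,468,800 / (766 × 3 × 2) = 1,621,468,800 / 4,596 = 352,800 Hz.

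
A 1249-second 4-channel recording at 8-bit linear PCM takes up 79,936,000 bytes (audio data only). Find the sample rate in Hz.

Bytes = sample_rate × seconds × bytes_per_sample × channels.
sample_rate = 79,936,000 / (1,249 × 1 × 4) = 79,936,000 / 4,996 = 16,000 Hz.

16,000 Hz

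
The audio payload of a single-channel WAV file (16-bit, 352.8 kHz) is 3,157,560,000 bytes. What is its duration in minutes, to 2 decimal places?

Byte rate = 352,800 × 2 × 1 = 705,600 bytes/s.
Duration = 3,157,560,000 / 705,600 = 4,475 s.
4,475 s / 60 = 74.58 minutes.

74.58 minutes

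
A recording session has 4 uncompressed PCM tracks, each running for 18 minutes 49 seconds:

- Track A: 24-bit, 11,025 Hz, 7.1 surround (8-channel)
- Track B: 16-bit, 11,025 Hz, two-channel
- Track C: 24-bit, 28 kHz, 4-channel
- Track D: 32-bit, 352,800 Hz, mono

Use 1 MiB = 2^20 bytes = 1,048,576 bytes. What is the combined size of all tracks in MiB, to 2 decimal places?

2213.58 MiB

18 minutes 49 seconds = 1,129 s.
Track A: 11,025 × 1,129 × 3 × 8 = 298,733,400 bytes.
Track B: 11,025 × 1,129 × 2 × 2 = 49,788,900 bytes.
Track C: 28,000 × 1,129 × 3 × 4 = 379,344,000 bytes.
Track D: 352,800 × 1,129 × 4 × 1 = 1,593,244,800 bytes.
Total = 2,321,111,100 bytes = 2213.58 MiB.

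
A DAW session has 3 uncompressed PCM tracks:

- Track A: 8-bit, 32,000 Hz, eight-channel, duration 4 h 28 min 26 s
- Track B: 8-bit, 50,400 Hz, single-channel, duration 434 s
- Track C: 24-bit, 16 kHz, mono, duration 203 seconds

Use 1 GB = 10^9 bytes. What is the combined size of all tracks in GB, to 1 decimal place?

Track A: 4 h 28 min 26 s = 16,106 s; 32,000 × 16,106 × 1 × 8 = 4,123,136,000 bytes.
Track B: 50,400 × 434 × 1 × 1 = 21,873,600 bytes.
Track C: 16,000 × 203 × 3 × 1 = 9,744,000 bytes.
Total = 4,154,753,600 bytes = 4.2 GB.

4.2 GB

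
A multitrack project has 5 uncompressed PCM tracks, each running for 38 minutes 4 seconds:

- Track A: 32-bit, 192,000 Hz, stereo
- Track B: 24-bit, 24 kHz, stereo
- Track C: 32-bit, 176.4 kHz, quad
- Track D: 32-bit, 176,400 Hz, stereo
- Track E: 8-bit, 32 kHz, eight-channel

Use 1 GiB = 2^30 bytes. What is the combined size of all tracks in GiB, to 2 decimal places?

13.12 GiB

38 minutes 4 seconds = 2,284 s.
Track A: 192,000 × 2,284 × 4 × 2 = 3,508,224,000 bytes.
Track B: 24,000 × 2,284 × 3 × 2 = 328,896,000 bytes.
Track C: 176,400 × 2,284 × 4 × 4 = 6,446,361,600 bytes.
Track D: 176,400 × 2,284 × 4 × 2 = 3,223,180,800 bytes.
Track E: 32,000 × 2,284 × 1 × 8 = 584,704,000 bytes.
Total = 14,091,366,400 bytes = 13.12 GiB.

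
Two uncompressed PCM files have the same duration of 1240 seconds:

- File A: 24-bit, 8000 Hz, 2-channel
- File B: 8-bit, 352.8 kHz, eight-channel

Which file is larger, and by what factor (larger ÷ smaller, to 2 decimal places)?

File B, by a factor of 58.80

File A: 8,000 × 3 × 2 = 48,000 bytes/s.
File B: 352,800 × 1 × 8 = 2,822,400 bytes/s.
File B is larger; ratio = 3,499,776,000 / 59,520,000 = 58.80.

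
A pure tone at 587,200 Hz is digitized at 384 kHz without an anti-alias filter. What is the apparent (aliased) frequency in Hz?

180,800 Hz

Nyquist = 384,000/2 = 192,000 Hz; 587,200 Hz exceeds it.
Alias = |587,200 − 2×384,000| = |587,200 − 768,000| = 180,800 Hz.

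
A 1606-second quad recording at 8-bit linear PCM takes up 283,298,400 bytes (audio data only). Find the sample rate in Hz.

Bytes = sample_rate × seconds × bytes_per_sample × channels.
sample_rate = 283,298,400 / (1,606 × 1 × 4) = 283,298,400 / 6,424 = 44,100 Hz.

44,100 Hz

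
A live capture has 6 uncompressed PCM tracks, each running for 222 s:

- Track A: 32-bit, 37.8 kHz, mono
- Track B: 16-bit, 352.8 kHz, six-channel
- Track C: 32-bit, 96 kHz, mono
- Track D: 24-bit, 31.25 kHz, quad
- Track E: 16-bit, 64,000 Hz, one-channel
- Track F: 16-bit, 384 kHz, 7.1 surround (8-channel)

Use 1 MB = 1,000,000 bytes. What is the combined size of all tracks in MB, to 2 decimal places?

2534.31 MB

Track A: 37,800 × 222 × 4 × 1 = 33,566,400 bytes.
Track B: 352,800 × 222 × 2 × 6 = 939,859,200 bytes.
Track C: 96,000 × 222 × 4 × 1 = 85,248,000 bytes.
Track D: 31,250 × 222 × 3 × 4 = 83,250,000 bytes.
Track E: 64,000 × 222 × 2 × 1 = 28,416,000 bytes.
Track F: 384,000 × 222 × 2 × 8 = 1,363,968,000 bytes.
Total = 2,534,307,600 bytes = 2534.31 MB.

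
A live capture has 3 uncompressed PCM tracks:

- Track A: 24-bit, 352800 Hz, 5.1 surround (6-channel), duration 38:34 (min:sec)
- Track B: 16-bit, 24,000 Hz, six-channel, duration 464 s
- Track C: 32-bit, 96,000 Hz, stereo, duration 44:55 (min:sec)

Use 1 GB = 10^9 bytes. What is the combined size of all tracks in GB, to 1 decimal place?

16.9 GB

Track A: 38:34 (min:sec) = 2,314 s; 352,800 × 2,314 × 3 × 6 = 14,694,825,600 bytes.
Track B: 24,000 × 464 × 2 × 6 = 133,632,000 bytes.
Track C: 44:55 (min:sec) = 2,695 s; 96,000 × 2,695 × 4 × 2 = 2,069,760,000 bytes.
Total = 16,898,217,600 bytes = 16.9 GB.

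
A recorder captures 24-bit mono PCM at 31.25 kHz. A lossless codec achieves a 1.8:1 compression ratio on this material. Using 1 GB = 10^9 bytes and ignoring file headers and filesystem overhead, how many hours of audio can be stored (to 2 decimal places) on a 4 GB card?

Uncompressed byte rate = 31,250 × 3 × 1 = 93,750 bytes/s.
After 1.8:1 compression, effective rate ≈ 52083.33 bytes/s.
Capacity = 4 × 1,000,000,000 = 4,000,000,000 bytes.
4,000,000,000 / effective rate ≈ 76800 s → 21.33 hours.

21.33 hours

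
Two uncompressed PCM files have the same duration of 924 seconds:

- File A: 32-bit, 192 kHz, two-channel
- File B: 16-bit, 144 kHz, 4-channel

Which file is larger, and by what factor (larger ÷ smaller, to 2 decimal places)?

File A, by a factor of 1.33

File A: 192,000 × 4 × 2 = 1,536,000 bytes/s.
File B: 144,000 × 2 × 4 = 1,152,000 bytes/s.
File A is larger; ratio = 1,419,264,000 / 1,064,448,000 = 1.33.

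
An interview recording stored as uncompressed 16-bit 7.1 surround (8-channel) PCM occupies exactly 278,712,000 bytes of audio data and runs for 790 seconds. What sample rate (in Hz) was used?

22,050 Hz

Bytes = sample_rate × seconds × bytes_per_sample × channels.
sample_rate = 278,712,000 / (790 × 2 × 8) = 278,712,000 / 12,640 = 22,050 Hz.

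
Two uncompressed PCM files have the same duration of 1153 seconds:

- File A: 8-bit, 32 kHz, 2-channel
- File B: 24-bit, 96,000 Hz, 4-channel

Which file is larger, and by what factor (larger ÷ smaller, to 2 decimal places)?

File B, by a factor of 18.00

File A: 32,000 × 1 × 2 = 64,000 bytes/s.
File B: 96,000 × 3 × 4 = 1,152,000 bytes/s.
File B is larger; ratio = 1,328,256,000 / 73,792,000 = 18.00.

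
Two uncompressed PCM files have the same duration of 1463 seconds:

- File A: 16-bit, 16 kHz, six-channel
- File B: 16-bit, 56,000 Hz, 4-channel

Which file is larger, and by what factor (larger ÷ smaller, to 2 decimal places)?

File A: 16,000 × 2 × 6 = 192,000 bytes/s.
File B: 56,000 × 2 × 4 = 448,000 bytes/s.
File B is larger; ratio = 655,424,000 / 280,896,000 = 2.33.

File B, by a factor of 2.33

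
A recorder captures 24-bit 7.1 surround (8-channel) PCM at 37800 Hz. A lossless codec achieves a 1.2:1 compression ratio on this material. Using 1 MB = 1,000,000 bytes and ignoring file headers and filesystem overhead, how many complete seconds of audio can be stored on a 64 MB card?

Uncompressed byte rate = 37,800 × 3 × 8 = 907,200 bytes/s.
After 1.2:1 compression, effective rate ≈ 756000 bytes/s.
Capacity = 64 × 1,000,000 = 64,000,000 bytes.
64,000,000 / effective rate ≈ 84.66 s → 84 seconds.

84 seconds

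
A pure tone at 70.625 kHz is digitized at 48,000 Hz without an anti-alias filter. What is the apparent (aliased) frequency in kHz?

22.625 kHz

Nyquist = 48,000/2 = 24,000 Hz; 70,625 Hz exceeds it.
Alias = |70,625 − 1×48,000| = |70,625 − 48,000| = 22,625 Hz = 22.625 kHz.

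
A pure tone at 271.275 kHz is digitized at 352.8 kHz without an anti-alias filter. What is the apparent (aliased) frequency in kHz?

81.525 kHz

Nyquist = 352,800/2 = 176,400 Hz; 271,275 Hz exceeds it.
Alias = |271,275 − 1×352,800| = |271,275 − 352,800| = 81,525 Hz = 81.525 kHz.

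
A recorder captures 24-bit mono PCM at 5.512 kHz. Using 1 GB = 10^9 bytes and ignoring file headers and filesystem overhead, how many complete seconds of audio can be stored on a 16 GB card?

Uncompressed byte rate = 5,512 × 3 × 1 = 16,536 bytes/s.
Capacity = 16 × 1,000,000,000 = 16,000,000,000 bytes.
16,000,000,000 / 16,536 ≈ 967585.87 s → 967,585 seconds.

967,585 seconds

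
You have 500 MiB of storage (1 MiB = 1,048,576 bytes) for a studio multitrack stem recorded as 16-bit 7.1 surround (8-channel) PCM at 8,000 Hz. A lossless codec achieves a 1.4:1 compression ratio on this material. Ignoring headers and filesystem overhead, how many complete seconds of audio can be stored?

5,734 seconds

Uncompressed byte rate = 8,000 × 2 × 8 = 128,000 bytes/s.
After 1.4:1 compression, effective rate ≈ 91428.57 bytes/s.
Capacity = 500 × 1,048,576 = 524,288,000 bytes.
524,288,000 / effective rate ≈ 5734.4 s → 5,734 seconds.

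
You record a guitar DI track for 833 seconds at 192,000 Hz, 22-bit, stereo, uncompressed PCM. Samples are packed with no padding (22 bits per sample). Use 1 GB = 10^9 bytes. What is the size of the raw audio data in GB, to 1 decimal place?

Bits = 192,000 × 833 × 22 × 2 = 7,037,184,000 bits = 879,648,000 bytes.
879,648,000 / 1,000,000,000 = 0.9 GB.

0.9 GB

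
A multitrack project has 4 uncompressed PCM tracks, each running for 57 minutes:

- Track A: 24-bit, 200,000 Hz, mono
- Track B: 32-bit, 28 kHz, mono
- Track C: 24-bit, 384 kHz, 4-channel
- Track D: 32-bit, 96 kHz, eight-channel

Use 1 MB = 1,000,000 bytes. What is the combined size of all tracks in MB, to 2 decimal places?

57 minutes = 3,420 s.
Track A: 200,000 × 3,420 × 3 × 1 = 2,052,000,000 bytes.
Track B: 28,000 × 3,420 × 4 × 1 = 383,040,000 bytes.
Track C: 384,000 × 3,420 × 3 × 4 = 15,759,360,000 bytes.
Track D: 96,000 × 3,420 × 4 × 8 = 10,506,240,000 bytes.
Total = 28,700,640,000 bytes = 28700.64 MB.

28700.64 MB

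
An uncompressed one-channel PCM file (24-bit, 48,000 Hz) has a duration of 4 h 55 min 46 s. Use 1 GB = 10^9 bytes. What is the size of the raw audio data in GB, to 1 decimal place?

Duration = 4 h 55 min 46 s = 17,746 s.
Bytes = 48,000 samples/s × 17,746 s × 3 bytes/sample × 1 ch = 2,555,424,000 bytes.
2,555,424,000 / 1,000,000,000 = 2.6 GB.

2.6 GB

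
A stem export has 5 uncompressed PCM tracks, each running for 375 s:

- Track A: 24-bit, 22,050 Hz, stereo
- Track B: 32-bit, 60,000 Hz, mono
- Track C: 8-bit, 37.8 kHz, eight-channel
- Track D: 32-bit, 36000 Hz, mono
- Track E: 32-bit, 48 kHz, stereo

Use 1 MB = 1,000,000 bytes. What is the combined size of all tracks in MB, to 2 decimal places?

451.01 MB

Track A: 22,050 × 375 × 3 × 2 = 49,612,500 bytes.
Track B: 60,000 × 375 × 4 × 1 = 90,000,000 bytes.
Track C: 37,800 × 375 × 1 × 8 = 113,400,000 bytes.
Track D: 36,000 × 375 × 4 × 1 = 54,000,000 bytes.
Track E: 48,000 × 375 × 4 × 2 = 144,000,000 bytes.
Total = 451,012,500 bytes = 451.01 MB.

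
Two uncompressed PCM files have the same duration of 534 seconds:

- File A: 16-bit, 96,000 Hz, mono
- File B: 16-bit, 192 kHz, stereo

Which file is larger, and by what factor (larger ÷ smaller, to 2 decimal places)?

File A: 96,000 × 2 × 1 = 192,000 bytes/s.
File B: 192,000 × 2 × 2 = 768,000 bytes/s.
File B is larger; ratio = 410,112,000 / 102,528,000 = 4.00.

File B, by a factor of 4.00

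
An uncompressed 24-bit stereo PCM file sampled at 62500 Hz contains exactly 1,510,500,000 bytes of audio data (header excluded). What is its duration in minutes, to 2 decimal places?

Byte rate = 62,500 × 3 × 2 = 375,000 bytes/s.
Duration = 1,510,500,000 / 375,000 = 4,028 s.
4,028 s / 60 = 67.13 minutes.

67.13 minutes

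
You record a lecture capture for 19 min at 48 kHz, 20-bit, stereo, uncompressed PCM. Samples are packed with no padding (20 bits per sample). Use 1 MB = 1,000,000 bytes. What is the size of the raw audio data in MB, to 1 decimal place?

Duration = 19 min = 1,140 s.
Bits = 48,000 × 1,140 × 20 × 2 = 2,188,800,000 bits = 273,600,000 bytes.
273,600,000 / 1,000,000 = 273.6 MB.

273.6 MB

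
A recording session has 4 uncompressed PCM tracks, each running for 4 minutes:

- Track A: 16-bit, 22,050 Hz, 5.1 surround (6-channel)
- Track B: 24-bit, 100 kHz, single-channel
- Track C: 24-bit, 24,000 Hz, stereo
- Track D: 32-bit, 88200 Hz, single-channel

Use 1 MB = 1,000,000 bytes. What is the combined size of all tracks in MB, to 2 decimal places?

4 minutes = 240 s.
Track A: 22,050 × 240 × 2 × 6 = 63,504,000 bytes.
Track B: 100,000 × 240 × 3 × 1 = 72,000,000 bytes.
Track C: 24,000 × 240 × 3 × 2 = 34,560,000 bytes.
Track D: 88,200 × 240 × 4 × 1 = 84,672,000 bytes.
Total = 254,736,000 bytes = 254.74 MB.

254.74 MB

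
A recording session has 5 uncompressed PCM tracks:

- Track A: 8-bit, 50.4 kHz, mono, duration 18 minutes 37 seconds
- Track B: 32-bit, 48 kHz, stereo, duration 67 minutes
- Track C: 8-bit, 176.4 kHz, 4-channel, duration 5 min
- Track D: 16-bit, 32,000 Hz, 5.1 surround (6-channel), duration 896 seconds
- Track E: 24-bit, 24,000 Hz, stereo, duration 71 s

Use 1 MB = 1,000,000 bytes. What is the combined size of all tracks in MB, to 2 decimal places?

Track A: 18 minutes 37 seconds = 1,117 s; 50,400 × 1,117 × 1 × 1 = 56,296,800 bytes.
Track B: 67 minutes = 4,020 s; 48,000 × 4,020 × 4 × 2 = 1,543,680,000 bytes.
Track C: 5 min = 300 s; 176,400 × 300 × 1 × 4 = 211,680,000 bytes.
Track D: 32,000 × 896 × 2 × 6 = 344,064,000 bytes.
Track E: 24,000 × 71 × 3 × 2 = 10,224,000 bytes.
Total = 2,165,944,800 bytes = 2165.94 MB.

2165.94 MB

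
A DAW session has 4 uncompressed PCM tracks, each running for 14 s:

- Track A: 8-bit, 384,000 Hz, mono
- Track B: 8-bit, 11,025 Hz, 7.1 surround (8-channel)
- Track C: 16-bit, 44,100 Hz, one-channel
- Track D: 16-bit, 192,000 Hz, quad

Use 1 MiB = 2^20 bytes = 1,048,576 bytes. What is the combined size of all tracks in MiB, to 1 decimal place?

28.0 MiB

Track A: 384,000 × 14 × 1 × 1 = 5,376,000 bytes.
Track B: 11,025 × 14 × 1 × 8 = 1,234,800 bytes.
Track C: 44,100 × 14 × 2 × 1 = 1,234,800 bytes.
Track D: 192,000 × 14 × 2 × 4 = 21,504,000 bytes.
Total = 29,349,600 bytes = 28.0 MiB.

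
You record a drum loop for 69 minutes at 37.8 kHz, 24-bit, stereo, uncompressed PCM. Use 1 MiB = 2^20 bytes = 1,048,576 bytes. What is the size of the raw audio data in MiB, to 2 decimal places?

Duration = 69 minutes = 4,140 s.
Bytes = 37,800 samples/s × 4,140 s × 3 bytes/sample × 2 ch = 938,952,000 bytes.
938,952,000 / 1,048,576 = 895.45 MiB.

895.45 MiB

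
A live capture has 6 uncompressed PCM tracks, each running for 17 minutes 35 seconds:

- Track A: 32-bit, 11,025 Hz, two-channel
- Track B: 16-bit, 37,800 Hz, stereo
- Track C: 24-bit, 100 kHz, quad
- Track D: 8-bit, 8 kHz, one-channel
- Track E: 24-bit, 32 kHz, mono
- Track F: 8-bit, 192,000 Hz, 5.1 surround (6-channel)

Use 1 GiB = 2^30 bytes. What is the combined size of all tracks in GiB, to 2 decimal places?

17 minutes 35 seconds = 1,055 s.
Track A: 11,025 × 1,055 × 4 × 2 = 93,051,000 bytes.
Track B: 37,800 × 1,055 × 2 × 2 = 159,516,000 bytes.
Track C: 100,000 × 1,055 × 3 × 4 = 1,266,000,000 bytes.
Track D: 8,000 × 1,055 × 1 × 1 = 8,440,000 bytes.
Track E: 32,000 × 1,055 × 3 × 1 = 101,280,000 bytes.
Track F: 192,000 × 1,055 × 1 × 6 = 1,215,360,000 bytes.
Total = 2,843,647,000 bytes = 2.65 GiB.

2.65 GiB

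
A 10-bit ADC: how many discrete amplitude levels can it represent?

2^10 = 1,024.

1,024 levels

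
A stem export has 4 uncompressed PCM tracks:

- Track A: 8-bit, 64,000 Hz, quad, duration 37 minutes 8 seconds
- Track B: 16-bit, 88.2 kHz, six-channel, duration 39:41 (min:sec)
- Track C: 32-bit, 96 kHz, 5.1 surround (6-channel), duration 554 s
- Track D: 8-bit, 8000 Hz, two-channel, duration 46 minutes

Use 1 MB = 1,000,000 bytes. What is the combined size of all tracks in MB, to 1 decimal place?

4411.0 MB

Track A: 37 minutes 8 seconds = 2,228 s; 64,000 × 2,228 × 1 × 4 = 570,368,000 bytes.
Track B: 39:41 (min:sec) = 2,381 s; 88,200 × 2,381 × 2 × 6 = 2,520,050,400 bytes.
Track C: 96,000 × 554 × 4 × 6 = 1,276,416,000 bytes.
Track D: 46 minutes = 2,760 s; 8,000 × 2,760 × 1 × 2 = 44,160,000 bytes.
Total = 4,410,994,400 bytes = 4411.0 MB.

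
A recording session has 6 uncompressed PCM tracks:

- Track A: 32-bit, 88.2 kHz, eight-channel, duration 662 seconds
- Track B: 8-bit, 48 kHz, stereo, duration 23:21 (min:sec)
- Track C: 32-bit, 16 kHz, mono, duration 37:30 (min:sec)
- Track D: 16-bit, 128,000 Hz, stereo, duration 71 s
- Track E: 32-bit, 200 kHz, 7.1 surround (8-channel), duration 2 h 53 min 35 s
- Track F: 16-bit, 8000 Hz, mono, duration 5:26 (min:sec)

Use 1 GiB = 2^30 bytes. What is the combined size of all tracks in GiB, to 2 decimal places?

Track A: 88,200 × 662 × 4 × 8 = 1,868,428,800 bytes.
Track B: 23:21 (min:sec) = 1,401 s; 48,000 × 1,401 × 1 × 2 = 134,496,000 bytes.
Track C: 37:30 (min:sec) = 2,250 s; 16,000 × 2,250 × 4 × 1 = 144,000,000 bytes.
Track D: 128,000 × 71 × 2 × 2 = 36,352,000 bytes.
Track E: 2 h 53 min 35 s = 10,415 s; 200,000 × 10,415 × 4 × 8 = 66,656,000,000 bytes.
Track F: 5:26 (min:sec) = 326 s; 8,000 × 326 × 2 × 1 = 5,216,000 bytes.
Total = 68,844,492,800 bytes = 64.12 GiB.

64.12 GiB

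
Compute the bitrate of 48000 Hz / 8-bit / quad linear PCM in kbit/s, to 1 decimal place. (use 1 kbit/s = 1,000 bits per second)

Bit rate = 48,000 × 8 × 4 = 1,536,000 bits/s.
= 1536.0 kbit/s.

1536.0 kbit/s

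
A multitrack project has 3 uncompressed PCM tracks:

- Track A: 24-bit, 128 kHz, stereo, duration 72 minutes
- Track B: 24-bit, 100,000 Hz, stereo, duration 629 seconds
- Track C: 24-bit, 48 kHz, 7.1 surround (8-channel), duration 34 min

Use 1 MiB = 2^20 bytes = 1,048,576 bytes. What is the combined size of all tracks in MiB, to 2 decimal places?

5765.19 MiB

Track A: 72 minutes = 4,320 s; 128,000 × 4,320 × 3 × 2 = 3,317,760,000 bytes.
Track B: 100,000 × 629 × 3 × 2 = 377,400,000 bytes.
Track C: 34 min = 2,040 s; 48,000 × 2,040 × 3 × 8 = 2,350,080,000 bytes.
Total = 6,045,240,000 bytes = 5765.19 MiB.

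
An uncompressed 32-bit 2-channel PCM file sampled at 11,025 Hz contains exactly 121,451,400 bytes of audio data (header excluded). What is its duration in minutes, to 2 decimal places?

22.95 minutes

Byte rate = 11,025 × 4 × 2 = 88,200 bytes/s.
Duration = 121,451,400 / 88,200 = 1,377 s.
1,377 s / 60 = 22.95 minutes.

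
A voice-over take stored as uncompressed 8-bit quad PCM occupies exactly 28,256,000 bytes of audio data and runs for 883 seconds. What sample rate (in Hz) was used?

Bytes = sample_rate × seconds × bytes_per_sample × channels.
sample_rate = 28,256,000 / (883 × 1 × 4) = 28,256,000 / 3,532 = 8,000 Hz.

8,000 Hz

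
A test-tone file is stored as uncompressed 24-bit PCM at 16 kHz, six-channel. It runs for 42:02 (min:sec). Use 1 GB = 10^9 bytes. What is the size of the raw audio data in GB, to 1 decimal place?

0.7 GB

Duration = 42:02 (min:sec) = 2,522 s.
Bytes = 16,000 samples/s × 2,522 s × 3 bytes/sample × 6 ch = 726,336,000 bytes.
726,336,000 / 1,000,000,000 = 0.7 GB.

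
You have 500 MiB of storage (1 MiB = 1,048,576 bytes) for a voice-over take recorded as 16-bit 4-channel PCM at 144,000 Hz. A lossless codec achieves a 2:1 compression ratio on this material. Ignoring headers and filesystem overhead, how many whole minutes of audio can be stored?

15 minutes

Uncompressed byte rate = 144,000 × 2 × 4 = 1,152,000 bytes/s.
After 2:1 compression, effective rate ≈ 576000 bytes/s.
Capacity = 500 × 1,048,576 = 524,288,000 bytes.
524,288,000 / effective rate ≈ 910.22 s → 15 minutes.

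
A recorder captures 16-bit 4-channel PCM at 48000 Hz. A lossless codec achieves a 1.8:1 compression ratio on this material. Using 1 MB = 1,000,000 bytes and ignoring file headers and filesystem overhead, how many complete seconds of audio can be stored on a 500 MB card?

2,343 seconds

Uncompressed byte rate = 48,000 × 2 × 4 = 384,000 bytes/s.
After 1.8:1 compression, effective rate ≈ 213333.33 bytes/s.
Capacity = 500 × 1,000,000 = 500,000,000 bytes.
500,000,000 / effective rate ≈ 2343.75 s → 2,343 seconds.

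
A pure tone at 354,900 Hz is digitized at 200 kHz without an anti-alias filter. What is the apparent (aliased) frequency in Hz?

Nyquist = 200,000/2 = 100,000 Hz; 354,900 Hz exceeds it.
Alias = |354,900 − 2×200,000| = |354,900 − 400,000| = 45,100 Hz.

45,100 Hz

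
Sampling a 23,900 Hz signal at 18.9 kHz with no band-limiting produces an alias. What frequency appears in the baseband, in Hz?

5,000 Hz

Nyquist = 18,900/2 = 9,450 Hz; 23,900 Hz exceeds it.
Alias = |23,900 − 1×18,900| = |23,900 − 18,900| = 5,000 Hz.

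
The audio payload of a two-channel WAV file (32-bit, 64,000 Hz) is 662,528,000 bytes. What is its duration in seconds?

1,294 seconds

Byte rate = 64,000 × 4 × 2 = 512,000 bytes/s.
Duration = 662,528,000 / 512,000 = 1,294 s.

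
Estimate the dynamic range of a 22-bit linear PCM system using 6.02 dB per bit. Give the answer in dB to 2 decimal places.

132.44 dB

22 × 6.02 = 132.44 dB.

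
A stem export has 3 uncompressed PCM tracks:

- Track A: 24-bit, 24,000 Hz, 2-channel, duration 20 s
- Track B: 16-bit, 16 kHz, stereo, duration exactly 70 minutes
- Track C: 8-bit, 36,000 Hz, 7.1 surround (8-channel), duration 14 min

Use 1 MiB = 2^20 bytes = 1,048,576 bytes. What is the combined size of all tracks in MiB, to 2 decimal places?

489.81 MiB

Track A: 24,000 × 20 × 3 × 2 = 2,880,000 bytes.
Track B: exactly 70 minutes = 4,200 s; 16,000 × 4,200 × 2 × 2 = 268,800,000 bytes.
Track C: 14 min = 840 s; 36,000 × 840 × 1 × 8 = 241,920,000 bytes.
Total = 513,600,000 bytes = 489.81 MiB.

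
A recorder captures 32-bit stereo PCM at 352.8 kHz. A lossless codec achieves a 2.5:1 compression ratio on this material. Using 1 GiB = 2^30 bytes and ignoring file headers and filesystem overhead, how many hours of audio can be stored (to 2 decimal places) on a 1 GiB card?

0.26 hours

Uncompressed byte rate = 352,800 × 4 × 2 = 2,822,400 bytes/s.
After 2.5:1 compression, effective rate ≈ 1128960 bytes/s.
Capacity = 1 × 1,073,741,824 = 1,073,741,824 bytes.
1,073,741,824 / effective rate ≈ 951.09 s → 0.26 hours.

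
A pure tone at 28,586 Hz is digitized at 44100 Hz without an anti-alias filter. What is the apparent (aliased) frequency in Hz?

Nyquist = 44,100/2 = 22,050 Hz; 28,586 Hz exceeds it.
Alias = |28,586 − 1×44,100| = |28,586 − 44,100| = 15,514 Hz.

15,514 Hz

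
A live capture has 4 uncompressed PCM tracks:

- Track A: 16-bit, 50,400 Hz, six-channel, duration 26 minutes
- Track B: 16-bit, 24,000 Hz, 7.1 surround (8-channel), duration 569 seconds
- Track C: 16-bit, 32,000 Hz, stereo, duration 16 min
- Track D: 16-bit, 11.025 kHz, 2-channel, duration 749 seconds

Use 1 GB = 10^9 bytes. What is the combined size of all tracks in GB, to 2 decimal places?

Track A: 26 minutes = 1,560 s; 50,400 × 1,560 × 2 × 6 = 943,488,000 bytes.
Track B: 24,000 × 569 × 2 × 8 = 218,496,000 bytes.
Track C: 16 min = 960 s; 32,000 × 960 × 2 × 2 = 122,880,000 bytes.
Track D: 11,025 × 749 × 2 × 2 = 33,030,900 bytes.
Total = 1,317,894,900 bytes = 1.32 GB.

1.32 GB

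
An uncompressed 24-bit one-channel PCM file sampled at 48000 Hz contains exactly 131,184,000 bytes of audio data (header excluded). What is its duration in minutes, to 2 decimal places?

Byte rate = 48,000 × 3 × 1 = 144,000 bytes/s.
Duration = 131,184,000 / 144,000 = 911 s.
911 s / 60 = 15.18 minutes.

15.18 minutes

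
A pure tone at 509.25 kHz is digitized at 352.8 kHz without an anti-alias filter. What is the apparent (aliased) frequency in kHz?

Nyquist = 352,800/2 = 176,400 Hz; 509,250 Hz exceeds it.
Alias = |509,250 − 1×352,800| = |509,250 − 352,800| = 156,450 Hz = 156.45 kHz.

156.45 kHz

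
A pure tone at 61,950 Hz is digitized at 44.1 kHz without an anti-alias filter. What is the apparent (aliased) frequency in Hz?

17,850 Hz

Nyquist = 44,100/2 = 22,050 Hz; 61,950 Hz exceeds it.
Alias = |61,950 − 1×44,100| = |61,950 − 44,100| = 17,850 Hz.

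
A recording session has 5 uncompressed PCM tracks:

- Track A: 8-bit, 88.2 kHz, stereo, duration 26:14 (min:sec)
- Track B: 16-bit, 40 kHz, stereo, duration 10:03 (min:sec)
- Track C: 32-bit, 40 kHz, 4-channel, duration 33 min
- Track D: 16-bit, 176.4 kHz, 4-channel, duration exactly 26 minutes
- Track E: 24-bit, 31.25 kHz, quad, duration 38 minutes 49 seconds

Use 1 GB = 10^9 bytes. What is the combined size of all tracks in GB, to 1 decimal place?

Track A: 26:14 (min:sec) = 1,574 s; 88,200 × 1,574 × 1 × 2 = 277,653,600 bytes.
Track B: 10:03 (min:sec) = 603 s; 40,000 × 603 × 2 × 2 = 96,480,000 bytes.
Track C: 33 min = 1,980 s; 40,000 × 1,980 × 4 × 4 = 1,267,200,000 bytes.
Track D: exactly 26 minutes = 1,560 s; 176,400 × 1,560 × 2 × 4 = 2,201,472,000 bytes.
Track E: 38 minutes 49 seconds = 2,329 s; 31,250 × 2,329 × 3 × 4 = 873,375,000 bytes.
Total = 4,716,180,600 bytes = 4.7 GB.

4.7 GB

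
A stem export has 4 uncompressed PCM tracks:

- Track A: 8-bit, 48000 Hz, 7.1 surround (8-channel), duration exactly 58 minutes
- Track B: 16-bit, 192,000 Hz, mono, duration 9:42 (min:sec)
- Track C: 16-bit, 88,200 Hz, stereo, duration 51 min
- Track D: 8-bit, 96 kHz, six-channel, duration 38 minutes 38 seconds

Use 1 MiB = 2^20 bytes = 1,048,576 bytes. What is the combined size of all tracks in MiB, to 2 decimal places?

Track A: exactly 58 minutes = 3,480 s; 48,000 × 3,480 × 1 × 8 = 1,336,320,000 bytes.
Track B: 9:42 (min:sec) = 582 s; 192,000 × 582 × 2 × 1 = 223,488,000 bytes.
Track C: 51 min = 3,060 s; 88,200 × 3,060 × 2 × 2 = 1,079,568,000 bytes.
Track D: 38 minutes 38 seconds = 2,318 s; 96,000 × 2,318 × 1 × 6 = 1,335,168,000 bytes.
Total = 3,974,544,000 bytes = 3790.42 MiB.

3790.42 MiB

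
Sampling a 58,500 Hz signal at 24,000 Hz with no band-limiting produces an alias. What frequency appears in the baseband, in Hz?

Nyquist = 24,000/2 = 12,000 Hz; 58,500 Hz exceeds it.
Alias = |58,500 − 2×24,000| = |58,500 − 48,000| = 10,500 Hz.

10,500 Hz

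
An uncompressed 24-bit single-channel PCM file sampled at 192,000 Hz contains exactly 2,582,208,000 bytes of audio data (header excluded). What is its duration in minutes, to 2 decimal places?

74.72 minutes

Byte rate = 192,000 × 3 × 1 = 576,000 bytes/s.
Duration = 2,582,208,000 / 576,000 = 4,483 s.
4,483 s / 60 = 74.72 minutes.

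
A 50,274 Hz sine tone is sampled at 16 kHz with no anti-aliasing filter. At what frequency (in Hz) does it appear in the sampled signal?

2,274 Hz

Nyquist = 16,000/2 = 8,000 Hz; 50,274 Hz exceeds it.
Alias = |50,274 − 3×16,000| = |50,274 − 48,000| = 2,274 Hz.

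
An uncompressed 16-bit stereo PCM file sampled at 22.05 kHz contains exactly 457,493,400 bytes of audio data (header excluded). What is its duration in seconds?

Byte rate = 22,050 × 2 × 2 = 88,200 bytes/s.
Duration = 457,493,400 / 88,200 = 5,187 s.

5,187 seconds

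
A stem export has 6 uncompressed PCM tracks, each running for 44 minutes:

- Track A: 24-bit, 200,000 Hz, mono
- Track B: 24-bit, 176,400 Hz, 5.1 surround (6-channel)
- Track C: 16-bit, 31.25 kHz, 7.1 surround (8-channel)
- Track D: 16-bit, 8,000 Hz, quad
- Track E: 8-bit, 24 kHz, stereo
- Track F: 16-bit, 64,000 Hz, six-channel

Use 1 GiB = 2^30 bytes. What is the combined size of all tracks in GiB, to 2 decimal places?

12.68 GiB

44 minutes = 2,640 s.
Track A: 200,000 × 2,640 × 3 × 1 = 1,584,000,000 bytes.
Track B: 176,400 × 2,640 × 3 × 6 = 8,382,528,000 bytes.
Track C: 31,250 × 2,640 × 2 × 8 = 1,320,000,000 bytes.
Track D: 8,000 × 2,640 × 2 × 4 = 168,960,000 bytes.
Track E: 24,000 × 2,640 × 1 × 2 = 126,720,000 bytes.
Track F: 64,000 × 2,640 × 2 × 6 = 2,027,520,000 bytes.
Total = 13,609,728,000 bytes = 12.68 GiB.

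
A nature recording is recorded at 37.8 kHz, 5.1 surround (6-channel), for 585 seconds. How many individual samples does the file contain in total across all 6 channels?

37,800 × 585 s × 6 ch = 132,678,000 samples.

132,678,000 samples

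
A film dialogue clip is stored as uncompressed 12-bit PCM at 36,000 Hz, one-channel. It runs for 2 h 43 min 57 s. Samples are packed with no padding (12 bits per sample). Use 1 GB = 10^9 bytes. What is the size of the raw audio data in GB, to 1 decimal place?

Duration = 2 h 43 min 57 s = 9,837 s.
Bits = 36,000 × 9,837 × 12 × 1 = 4,249,584,000 bits = 531,198,000 bytes.
531,198,000 / 1,000,000,000 = 0.5 GB.

0.5 GB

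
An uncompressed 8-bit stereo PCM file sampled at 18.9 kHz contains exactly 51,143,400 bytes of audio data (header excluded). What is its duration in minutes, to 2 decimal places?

Byte rate = 18,900 × 1 × 2 = 37,800 bytes/s.
Duration = 51,143,400 / 37,800 = 1,353 s.
1,353 s / 60 = 22.55 minutes.

22.55 minutes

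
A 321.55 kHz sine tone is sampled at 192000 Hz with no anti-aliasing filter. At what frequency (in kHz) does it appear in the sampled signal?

62.45 kHz

Nyquist = 192,000/2 = 96,000 Hz; 321,550 Hz exceeds it.
Alias = |321,550 − 2×192,000| = |321,550 − 384,000| = 62,450 Hz = 62.45 kHz.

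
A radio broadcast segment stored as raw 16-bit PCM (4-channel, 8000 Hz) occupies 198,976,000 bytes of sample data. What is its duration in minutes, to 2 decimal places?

Byte rate = 8,000 × 2 × 4 = 64,000 bytes/s.
Duration = 198,976,000 / 64,000 = 3,109 s.
3,109 s / 60 = 51.82 minutes.

51.82 minutes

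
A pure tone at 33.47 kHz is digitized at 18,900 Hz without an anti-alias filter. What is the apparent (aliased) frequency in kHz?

4.33 kHz

Nyquist = 18,900/2 = 9,450 Hz; 33,470 Hz exceeds it.
Alias = |33,470 − 2×18,900| = |33,470 − 37,800| = 4,330 Hz = 4.33 kHz.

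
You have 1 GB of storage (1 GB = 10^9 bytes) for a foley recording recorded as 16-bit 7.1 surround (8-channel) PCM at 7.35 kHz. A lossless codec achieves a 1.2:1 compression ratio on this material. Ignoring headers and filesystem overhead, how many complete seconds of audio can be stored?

Uncompressed byte rate = 7,350 × 2 × 8 = 117,600 bytes/s.
After 1.2:1 compression, effective rate ≈ 98000 bytes/s.
Capacity = 1 × 1,000,000,000 = 1,000,000,000 bytes.
1,000,000,000 / effective rate ≈ 10204.08 s → 10,204 seconds.

10,204 seconds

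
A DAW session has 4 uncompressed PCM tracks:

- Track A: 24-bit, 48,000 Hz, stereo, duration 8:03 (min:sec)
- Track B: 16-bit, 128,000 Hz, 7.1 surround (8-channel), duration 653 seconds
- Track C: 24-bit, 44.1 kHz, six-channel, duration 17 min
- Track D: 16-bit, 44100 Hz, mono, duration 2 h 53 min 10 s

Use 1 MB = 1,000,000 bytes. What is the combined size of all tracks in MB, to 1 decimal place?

3202.5 MB

Track A: 8:03 (min:sec) = 483 s; 48,000 × 483 × 3 × 2 = 139,104,000 bytes.
Track B: 128,000 × 653 × 2 × 8 = 1,337,344,000 bytes.
Track C: 17 min = 1,020 s; 44,100 × 1,020 × 3 × 6 = 809,676,000 bytes.
Track D: 2 h 53 min 10 s = 10,390 s; 44,100 × 10,390 × 2 × 1 = 916,398,000 bytes.
Total = 3,202,522,000 bytes = 3202.5 MB.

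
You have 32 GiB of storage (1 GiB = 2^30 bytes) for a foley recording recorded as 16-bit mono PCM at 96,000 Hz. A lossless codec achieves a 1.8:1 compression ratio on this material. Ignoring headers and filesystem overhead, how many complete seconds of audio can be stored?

322,122 seconds

Uncompressed byte rate = 96,000 × 2 × 1 = 192,000 bytes/s.
After 1.8:1 compression, effective rate ≈ 106666.67 bytes/s.
Capacity = 32 × 1,073,741,824 = 34,359,738,368 bytes.
34,359,738,368 / effective rate ≈ 322122.55 s → 322,122 seconds.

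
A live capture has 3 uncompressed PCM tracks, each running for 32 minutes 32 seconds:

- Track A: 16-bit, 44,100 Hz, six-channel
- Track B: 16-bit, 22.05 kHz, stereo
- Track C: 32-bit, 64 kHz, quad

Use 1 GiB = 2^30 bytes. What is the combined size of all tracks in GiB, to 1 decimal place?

32 minutes 32 seconds = 1,952 s.
Track A: 44,100 × 1,952 × 2 × 6 = 1,032,998,400 bytes.
Track B: 22,050 × 1,952 × 2 × 2 = 172,166,400 bytes.
Track C: 64,000 × 1,952 × 4 × 4 = 1,998,848,000 bytes.
Total = 3,204,012,800 bytes = 3.0 GiB.

3.0 GiB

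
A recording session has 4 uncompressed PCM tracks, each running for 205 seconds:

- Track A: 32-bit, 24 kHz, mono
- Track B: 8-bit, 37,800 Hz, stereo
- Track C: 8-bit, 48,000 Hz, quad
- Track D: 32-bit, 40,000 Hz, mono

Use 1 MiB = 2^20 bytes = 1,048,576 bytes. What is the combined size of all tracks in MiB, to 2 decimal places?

Track A: 24,000 × 205 × 4 × 1 = 19,680,000 bytes.
Track B: 37,800 × 205 × 1 × 2 = 15,498,000 bytes.
Track C: 48,000 × 205 × 1 × 4 = 39,360,000 bytes.
Track D: 40,000 × 205 × 4 × 1 = 32,800,000 bytes.
Total = 107,338,000 bytes = 102.37 MiB.

102.37 MiB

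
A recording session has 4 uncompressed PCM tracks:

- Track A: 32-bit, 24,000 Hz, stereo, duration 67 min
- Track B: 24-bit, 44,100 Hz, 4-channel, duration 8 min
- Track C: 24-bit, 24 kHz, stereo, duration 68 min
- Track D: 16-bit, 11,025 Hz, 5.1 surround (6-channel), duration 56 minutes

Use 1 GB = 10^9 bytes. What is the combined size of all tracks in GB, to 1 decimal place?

Track A: 67 min = 4,020 s; 24,000 × 4,020 × 4 × 2 = 771,840,000 bytes.
Track B: 8 min = 480 s; 44,100 × 480 × 3 × 4 = 254,016,000 bytes.
Track C: 68 min = 4,080 s; 24,000 × 4,080 × 3 × 2 = 587,520,000 bytes.
Track D: 56 minutes = 3,360 s; 11,025 × 3,360 × 2 × 6 = 444,528,000 bytes.
Total = 2,057,904,000 bytes = 2.1 GB.

2.1 GB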